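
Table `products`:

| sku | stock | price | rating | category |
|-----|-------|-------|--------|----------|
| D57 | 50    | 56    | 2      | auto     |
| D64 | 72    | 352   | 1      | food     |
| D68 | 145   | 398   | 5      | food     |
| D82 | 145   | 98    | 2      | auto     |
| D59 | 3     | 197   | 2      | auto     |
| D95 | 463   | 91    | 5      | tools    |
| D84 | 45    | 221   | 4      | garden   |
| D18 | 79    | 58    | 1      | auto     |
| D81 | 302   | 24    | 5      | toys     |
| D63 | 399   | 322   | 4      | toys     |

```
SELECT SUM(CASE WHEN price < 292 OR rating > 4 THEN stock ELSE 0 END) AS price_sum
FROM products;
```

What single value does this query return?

sku=D57: ✓ → 50
sku=D64: ✗
sku=D68: ✓ → 145
sku=D82: ✓ → 145
sku=D59: ✓ → 3
sku=D95: ✓ → 463
sku=D84: ✓ → 45
sku=D18: ✓ → 79
sku=D81: ✓ → 302
sku=D63: ✗
price_sum = 50 + 145 + 145 + 3 + 463 + 45 + 79 + 302 = 1232

1232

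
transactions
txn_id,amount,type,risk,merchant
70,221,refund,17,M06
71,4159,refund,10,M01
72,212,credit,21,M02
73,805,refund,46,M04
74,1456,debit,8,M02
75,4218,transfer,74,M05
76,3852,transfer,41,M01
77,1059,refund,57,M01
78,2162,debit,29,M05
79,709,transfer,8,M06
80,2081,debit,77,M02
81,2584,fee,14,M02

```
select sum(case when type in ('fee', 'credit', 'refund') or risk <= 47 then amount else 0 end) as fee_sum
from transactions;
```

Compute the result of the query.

17219

txn_id=70: ✓ → 221
txn_id=71: ✓ → 4159
txn_id=72: ✓ → 212
txn_id=73: ✓ → 805
txn_id=74: ✓ → 1456
txn_id=75: ✗
txn_id=76: ✓ → 3852
txn_id=77: ✓ → 1059
txn_id=78: ✓ → 2162
txn_id=79: ✓ → 709
txn_id=80: ✗
txn_id=81: ✓ → 2584
fee_sum = 221 + 4159 + 212 + 805 + 1456 + 3852 + 1059 + 2162 + 709 + 2584 = 17219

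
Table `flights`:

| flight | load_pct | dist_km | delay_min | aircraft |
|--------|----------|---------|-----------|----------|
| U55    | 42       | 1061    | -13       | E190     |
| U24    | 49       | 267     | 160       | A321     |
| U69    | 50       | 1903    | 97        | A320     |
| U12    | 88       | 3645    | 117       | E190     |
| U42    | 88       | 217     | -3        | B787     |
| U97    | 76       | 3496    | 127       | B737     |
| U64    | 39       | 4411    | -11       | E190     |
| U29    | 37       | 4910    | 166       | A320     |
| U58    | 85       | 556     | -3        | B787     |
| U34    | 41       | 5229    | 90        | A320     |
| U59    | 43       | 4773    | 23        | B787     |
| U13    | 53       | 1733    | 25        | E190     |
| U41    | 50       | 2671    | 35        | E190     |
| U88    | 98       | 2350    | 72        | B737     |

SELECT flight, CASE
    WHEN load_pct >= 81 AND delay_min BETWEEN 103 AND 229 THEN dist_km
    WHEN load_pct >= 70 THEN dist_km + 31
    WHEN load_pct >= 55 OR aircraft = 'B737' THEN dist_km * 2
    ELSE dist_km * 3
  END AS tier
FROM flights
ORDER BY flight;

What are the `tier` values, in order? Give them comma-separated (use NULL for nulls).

3645, 5199, 801, 14730, 15687, 8013, 248, 3183, 587, 14319, 13233, 5709, 2381, 3527

flight=U12: load_pct >= 81 AND delay_min BETWEEN 103 AND 229 → 3645
flight=U13: ELSE → 5199
flight=U24: ELSE → 801
flight=U29: ELSE → 14730
flight=U34: ELSE → 15687
flight=U41: ELSE → 8013
flight=U42: load_pct >= 70 → 248
flight=U55: ELSE → 3183
flight=U58: load_pct >= 70 → 587
flight=U59: ELSE → 14319
flight=U64: ELSE → 13233
flight=U69: ELSE → 5709
flight=U88: load_pct >= 70 → 2381
flight=U97: load_pct >= 70 → 3527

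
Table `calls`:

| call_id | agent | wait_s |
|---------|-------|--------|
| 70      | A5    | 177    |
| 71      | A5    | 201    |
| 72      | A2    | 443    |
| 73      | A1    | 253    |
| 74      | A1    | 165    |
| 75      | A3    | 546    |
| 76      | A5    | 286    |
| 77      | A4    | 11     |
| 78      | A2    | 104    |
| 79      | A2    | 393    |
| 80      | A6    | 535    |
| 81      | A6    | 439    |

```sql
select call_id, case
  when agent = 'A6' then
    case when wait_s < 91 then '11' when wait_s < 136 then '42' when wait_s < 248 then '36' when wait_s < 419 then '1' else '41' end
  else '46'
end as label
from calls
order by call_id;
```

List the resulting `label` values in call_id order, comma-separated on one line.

46, 46, 46, 46, 46, 46, 46, 46, 46, 46, 41, 41

call_id=70: agent='A5' → outer ELSE → 46
call_id=71: agent='A5' → outer ELSE → 46
call_id=72: agent='A2' → outer ELSE → 46
call_id=73: agent='A1' → outer ELSE → 46
call_id=74: agent='A1' → outer ELSE → 46
call_id=75: agent='A3' → outer ELSE → 46
call_id=76: agent='A5' → outer ELSE → 46
call_id=77: agent='A4' → outer ELSE → 46
call_id=78: agent='A2' → outer ELSE → 46
call_id=79: agent='A2' → outer ELSE → 46
call_id=80: agent='A6' → inner[ELSE] → 41
call_id=81: agent='A6' → inner[ELSE] → 41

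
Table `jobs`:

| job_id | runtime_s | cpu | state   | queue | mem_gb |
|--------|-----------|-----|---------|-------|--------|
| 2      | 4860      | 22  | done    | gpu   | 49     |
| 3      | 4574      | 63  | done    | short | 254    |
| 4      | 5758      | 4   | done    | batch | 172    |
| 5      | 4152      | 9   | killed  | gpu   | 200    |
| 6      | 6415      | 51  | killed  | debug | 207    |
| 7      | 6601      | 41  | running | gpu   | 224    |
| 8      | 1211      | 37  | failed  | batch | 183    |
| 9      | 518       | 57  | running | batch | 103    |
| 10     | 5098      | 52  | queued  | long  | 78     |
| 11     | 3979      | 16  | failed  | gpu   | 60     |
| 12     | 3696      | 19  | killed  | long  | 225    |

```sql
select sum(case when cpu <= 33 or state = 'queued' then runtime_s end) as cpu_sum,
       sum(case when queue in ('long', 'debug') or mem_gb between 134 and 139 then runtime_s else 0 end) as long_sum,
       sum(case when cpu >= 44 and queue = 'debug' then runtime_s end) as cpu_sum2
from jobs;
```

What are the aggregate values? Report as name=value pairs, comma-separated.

cpu_sum=27543, long_sum=15209, cpu_sum2=6415

[cpu_sum: cpu <= 33 or state = 'queued']
job_id=2: ✓ → 4860
job_id=3: ✗
job_id=4: ✓ → 5758
job_id=5: ✓ → 4152
job_id=6: ✗
job_id=7: ✗
job_id=8: ✗
job_id=9: ✗
job_id=10: ✓ → 5098
job_id=11: ✓ → 3979
job_id=12: ✓ → 3696
cpu_sum = 4860 + 5758 + 4152 + 5098 + 3979 + 3696 = 27543
—
[long_sum: queue in ('long', 'debug') or mem_gb between 134 and 139]
job_id=2: ✗
job_id=3: ✗
job_id=4: ✗
job_id=5: ✗
job_id=6: ✓ → 6415
job_id=7: ✗
job_id=8: ✗
job_id=9: ✗
job_id=10: ✓ → 5098
job_id=11: ✗
job_id=12: ✓ → 3696
long_sum = 6415 + 5098 + 3696 = 15209
—
[cpu_sum2: cpu >= 44 and queue = 'debug']
job_id=2: ✗
job_id=3: ✗
job_id=4: ✗
job_id=5: ✗
job_id=6: ✓ → 6415
job_id=7: ✗
job_id=8: ✗
job_id=9: ✗
job_id=10: ✗
job_id=11: ✗
job_id=12: ✗
cpu_sum2 = 6415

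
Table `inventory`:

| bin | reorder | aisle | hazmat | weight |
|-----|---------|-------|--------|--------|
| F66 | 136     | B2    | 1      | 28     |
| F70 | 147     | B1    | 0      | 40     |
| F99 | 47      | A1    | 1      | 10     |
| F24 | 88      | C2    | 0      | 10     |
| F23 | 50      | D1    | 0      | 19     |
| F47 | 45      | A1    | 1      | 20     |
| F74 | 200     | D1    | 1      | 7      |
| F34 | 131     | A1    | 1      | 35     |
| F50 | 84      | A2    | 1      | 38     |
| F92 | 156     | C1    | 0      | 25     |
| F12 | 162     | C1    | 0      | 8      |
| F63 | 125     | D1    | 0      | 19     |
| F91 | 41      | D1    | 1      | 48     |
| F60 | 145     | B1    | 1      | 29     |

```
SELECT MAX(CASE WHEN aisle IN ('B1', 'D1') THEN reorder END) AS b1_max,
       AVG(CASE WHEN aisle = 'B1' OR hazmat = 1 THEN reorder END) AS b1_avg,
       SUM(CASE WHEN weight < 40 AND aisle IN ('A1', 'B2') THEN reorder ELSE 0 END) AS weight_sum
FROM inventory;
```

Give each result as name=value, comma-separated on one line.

b1_max=200, b1_avg=108.4444444444, weight_sum=359

[b1_max: aisle IN ('B1', 'D1')]
bin=F66: ✗
bin=F70: ✓ → 147
bin=F99: ✗
bin=F24: ✗
bin=F23: ✓ → 50
bin=F47: ✗
bin=F74: ✓ → 200
bin=F34: ✗
bin=F50: ✗
bin=F92: ✗
bin=F12: ✗
bin=F63: ✓ → 125
bin=F91: ✓ → 41
bin=F60: ✓ → 145
b1_max = MAX(147, 50, 200, 125, 41, 145) = 200
—
[b1_avg: aisle = 'B1' OR hazmat = 1]
bin=F66: ✓ → 136
bin=F70: ✓ → 147
bin=F99: ✓ → 47
bin=F24: ✗
bin=F23: ✗
bin=F47: ✓ → 45
bin=F74: ✓ → 200
bin=F34: ✓ → 131
bin=F50: ✓ → 84
bin=F92: ✗
bin=F12: ✗
bin=F63: ✗
bin=F91: ✓ → 41
bin=F60: ✓ → 145
b1_avg = (136 + 147 + 47 + 45 + 200 + 131 + 84 + 41 + 145) / 9 = 108.4444444444
—
[weight_sum: weight < 40 AND aisle IN ('A1', 'B2')]
bin=F66: ✓ → 136
bin=F70: ✗
bin=F99: ✓ → 47
bin=F24: ✗
bin=F23: ✗
bin=F47: ✓ → 45
bin=F74: ✗
bin=F34: ✓ → 131
bin=F50: ✗
bin=F92: ✗
bin=F12: ✗
bin=F63: ✗
bin=F91: ✗
bin=F60: ✗
weight_sum = 136 + 47 + 45 + 131 = 359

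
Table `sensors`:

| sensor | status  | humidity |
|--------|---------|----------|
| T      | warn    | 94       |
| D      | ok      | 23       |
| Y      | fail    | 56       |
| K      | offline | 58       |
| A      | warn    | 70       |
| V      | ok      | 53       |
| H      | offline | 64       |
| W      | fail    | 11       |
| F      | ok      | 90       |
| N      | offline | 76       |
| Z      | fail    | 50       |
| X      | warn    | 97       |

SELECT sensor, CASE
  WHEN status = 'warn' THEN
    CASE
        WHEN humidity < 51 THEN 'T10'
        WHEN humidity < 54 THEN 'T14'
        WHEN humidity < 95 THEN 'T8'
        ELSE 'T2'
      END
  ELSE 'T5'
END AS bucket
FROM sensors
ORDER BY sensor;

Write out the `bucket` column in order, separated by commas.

sensor=A: status='warn' → inner[humidity < 95] → T8
sensor=D: status='ok' → outer ELSE → T5
sensor=F: status='ok' → outer ELSE → T5
sensor=H: status='offline' → outer ELSE → T5
sensor=K: status='offline' → outer ELSE → T5
sensor=N: status='offline' → outer ELSE → T5
sensor=T: status='warn' → inner[humidity < 95] → T8
sensor=V: status='ok' → outer ELSE → T5
sensor=W: status='fail' → outer ELSE → T5
sensor=X: status='warn' → inner[ELSE] → T2
sensor=Y: status='fail' → outer ELSE → T5
sensor=Z: status='fail' → outer ELSE → T5

T8, T5, T5, T5, T5, T5, T8, T5, T5, T2, T5, T5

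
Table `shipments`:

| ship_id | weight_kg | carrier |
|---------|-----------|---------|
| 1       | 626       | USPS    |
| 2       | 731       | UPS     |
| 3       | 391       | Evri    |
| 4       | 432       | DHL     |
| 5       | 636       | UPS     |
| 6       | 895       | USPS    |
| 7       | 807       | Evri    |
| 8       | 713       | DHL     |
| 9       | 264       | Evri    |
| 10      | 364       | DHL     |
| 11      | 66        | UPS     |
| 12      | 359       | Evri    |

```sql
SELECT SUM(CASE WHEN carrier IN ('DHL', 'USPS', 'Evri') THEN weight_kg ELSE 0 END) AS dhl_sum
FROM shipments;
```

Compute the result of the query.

ship_id=1: ✓ → 626
ship_id=2: ✗
ship_id=3: ✓ → 391
ship_id=4: ✓ → 432
ship_id=5: ✗
ship_id=6: ✓ → 895
ship_id=7: ✓ → 807
ship_id=8: ✓ → 713
ship_id=9: ✓ → 264
ship_id=10: ✓ → 364
ship_id=11: ✗
ship_id=12: ✓ → 359
dhl_sum = 626 + 391 + 432 + 895 + 807 + 713 + 264 + 364 + 359 = 4851

4851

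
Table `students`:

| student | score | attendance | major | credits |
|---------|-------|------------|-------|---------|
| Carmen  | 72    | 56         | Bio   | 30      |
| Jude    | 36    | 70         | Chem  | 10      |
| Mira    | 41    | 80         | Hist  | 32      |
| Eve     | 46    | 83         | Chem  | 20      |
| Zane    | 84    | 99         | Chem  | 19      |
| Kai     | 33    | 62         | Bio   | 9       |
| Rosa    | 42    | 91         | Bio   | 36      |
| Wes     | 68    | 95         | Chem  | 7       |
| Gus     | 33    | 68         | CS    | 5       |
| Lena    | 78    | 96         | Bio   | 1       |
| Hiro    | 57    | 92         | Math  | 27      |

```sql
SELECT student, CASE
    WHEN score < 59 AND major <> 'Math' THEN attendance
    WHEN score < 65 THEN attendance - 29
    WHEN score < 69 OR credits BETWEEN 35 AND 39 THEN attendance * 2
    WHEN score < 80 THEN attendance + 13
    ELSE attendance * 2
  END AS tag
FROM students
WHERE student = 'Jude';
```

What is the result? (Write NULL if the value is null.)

student = Jude: score=36, attendance=70, major=Chem, credits=10.
score < 59 AND major <> 'Math' → true → 70

70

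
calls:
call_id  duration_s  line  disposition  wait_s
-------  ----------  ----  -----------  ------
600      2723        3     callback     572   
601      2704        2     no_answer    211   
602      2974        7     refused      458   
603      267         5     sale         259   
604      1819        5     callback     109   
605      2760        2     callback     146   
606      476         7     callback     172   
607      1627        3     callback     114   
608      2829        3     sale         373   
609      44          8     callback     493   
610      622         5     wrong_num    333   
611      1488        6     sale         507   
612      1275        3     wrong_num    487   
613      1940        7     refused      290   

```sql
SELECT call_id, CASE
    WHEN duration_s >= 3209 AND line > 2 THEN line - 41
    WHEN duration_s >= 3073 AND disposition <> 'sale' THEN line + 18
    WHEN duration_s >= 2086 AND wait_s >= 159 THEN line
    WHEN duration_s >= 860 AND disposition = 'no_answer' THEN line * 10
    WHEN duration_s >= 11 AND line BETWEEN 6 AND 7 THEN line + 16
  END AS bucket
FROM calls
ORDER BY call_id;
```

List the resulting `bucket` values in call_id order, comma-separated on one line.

call_id=600: duration_s >= 2086 AND wait_s >= 159 → 3
call_id=601: duration_s >= 2086 AND wait_s >= 159 → 2
call_id=602: duration_s >= 2086 AND wait_s >= 159 → 7
call_id=603: (no match → NULL) → NULL
call_id=604: (no match → NULL) → NULL
call_id=605: (no match → NULL) → NULL
call_id=606: duration_s >= 11 AND line BETWEEN 6 AND 7 → 23
call_id=607: (no match → NULL) → NULL
call_id=608: duration_s >= 2086 AND wait_s >= 159 → 3
call_id=609: (no match → NULL) → NULL
call_id=610: (no match → NULL) → NULL
call_id=611: duration_s >= 11 AND line BETWEEN 6 AND 7 → 22
call_id=612: (no match → NULL) → NULL
call_id=613: duration_s >= 11 AND line BETWEEN 6 AND 7 → 23

3, 2, 7, NULL, NULL, NULL, 23, NULL, 3, NULL, NULL, 22, NULL, 23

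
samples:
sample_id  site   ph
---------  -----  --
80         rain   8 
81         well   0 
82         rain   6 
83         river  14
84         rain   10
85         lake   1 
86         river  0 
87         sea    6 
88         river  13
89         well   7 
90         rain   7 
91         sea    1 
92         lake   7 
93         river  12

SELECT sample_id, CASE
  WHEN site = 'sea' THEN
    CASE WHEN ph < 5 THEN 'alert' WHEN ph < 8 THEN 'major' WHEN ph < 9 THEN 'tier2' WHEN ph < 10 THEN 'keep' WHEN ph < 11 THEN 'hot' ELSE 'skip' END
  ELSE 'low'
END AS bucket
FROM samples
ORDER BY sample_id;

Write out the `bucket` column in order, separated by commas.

sample_id=80: site='rain' → outer ELSE → low
sample_id=81: site='well' → outer ELSE → low
sample_id=82: site='rain' → outer ELSE → low
sample_id=83: site='river' → outer ELSE → low
sample_id=84: site='rain' → outer ELSE → low
sample_id=85: site='lake' → outer ELSE → low
sample_id=86: site='river' → outer ELSE → low
sample_id=87: site='sea' → inner[ph < 8] → major
sample_id=88: site='river' → outer ELSE → low
sample_id=89: site='well' → outer ELSE → low
sample_id=90: site='rain' → outer ELSE → low
sample_id=91: site='sea' → inner[ph < 5] → alert
sample_id=92: site='lake' → outer ELSE → low
sample_id=93: site='river' → outer ELSE → low

low, low, low, low, low, low, low, major, low, low, low, alert, low, low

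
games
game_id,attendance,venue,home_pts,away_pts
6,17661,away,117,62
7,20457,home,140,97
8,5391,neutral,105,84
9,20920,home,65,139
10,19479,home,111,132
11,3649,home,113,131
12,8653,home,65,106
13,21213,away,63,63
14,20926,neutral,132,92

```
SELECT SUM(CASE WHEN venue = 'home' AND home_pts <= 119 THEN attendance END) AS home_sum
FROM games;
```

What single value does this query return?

game_id=6: ✗
game_id=7: ✗
game_id=8: ✗
game_id=9: ✓ → 20920
game_id=10: ✓ → 19479
game_id=11: ✓ → 3649
game_id=12: ✓ → 8653
game_id=13: ✗
game_id=14: ✗
home_sum = 20920 + 19479 + 3649 + 8653 = 52701

52701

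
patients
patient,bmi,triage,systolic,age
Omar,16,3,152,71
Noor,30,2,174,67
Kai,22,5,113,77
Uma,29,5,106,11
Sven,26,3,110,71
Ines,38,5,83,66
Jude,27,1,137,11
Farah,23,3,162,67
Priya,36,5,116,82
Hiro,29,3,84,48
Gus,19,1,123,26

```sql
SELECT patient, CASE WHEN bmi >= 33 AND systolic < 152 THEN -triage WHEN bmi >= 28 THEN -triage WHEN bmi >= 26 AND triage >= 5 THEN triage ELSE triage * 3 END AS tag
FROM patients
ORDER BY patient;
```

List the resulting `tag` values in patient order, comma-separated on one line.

patient=Farah: ELSE → 9
patient=Gus: ELSE → 3
patient=Hiro: bmi >= 28 → -3
patient=Ines: bmi >= 33 AND systolic < 152 → -5
patient=Jude: ELSE → 3
patient=Kai: ELSE → 15
patient=Noor: bmi >= 28 → -2
patient=Omar: ELSE → 9
patient=Priya: bmi >= 33 AND systolic < 152 → -5
patient=Sven: ELSE → 9
patient=Uma: bmi >= 28 → -5

9, 3, -3, -5, 3, 15, -2, 9, -5, 9, -5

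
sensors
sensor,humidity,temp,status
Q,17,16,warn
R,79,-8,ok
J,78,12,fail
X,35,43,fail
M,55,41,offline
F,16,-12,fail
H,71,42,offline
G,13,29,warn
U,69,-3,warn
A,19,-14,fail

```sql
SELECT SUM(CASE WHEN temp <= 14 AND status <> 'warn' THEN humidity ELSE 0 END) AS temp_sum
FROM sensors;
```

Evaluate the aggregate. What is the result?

192

sensor=Q: ✗
sensor=R: ✓ → 79
sensor=J: ✓ → 78
sensor=X: ✗
sensor=M: ✗
sensor=F: ✓ → 16
sensor=H: ✗
sensor=G: ✗
sensor=U: ✗
sensor=A: ✓ → 19
temp_sum = 79 + 78 + 16 + 19 = 192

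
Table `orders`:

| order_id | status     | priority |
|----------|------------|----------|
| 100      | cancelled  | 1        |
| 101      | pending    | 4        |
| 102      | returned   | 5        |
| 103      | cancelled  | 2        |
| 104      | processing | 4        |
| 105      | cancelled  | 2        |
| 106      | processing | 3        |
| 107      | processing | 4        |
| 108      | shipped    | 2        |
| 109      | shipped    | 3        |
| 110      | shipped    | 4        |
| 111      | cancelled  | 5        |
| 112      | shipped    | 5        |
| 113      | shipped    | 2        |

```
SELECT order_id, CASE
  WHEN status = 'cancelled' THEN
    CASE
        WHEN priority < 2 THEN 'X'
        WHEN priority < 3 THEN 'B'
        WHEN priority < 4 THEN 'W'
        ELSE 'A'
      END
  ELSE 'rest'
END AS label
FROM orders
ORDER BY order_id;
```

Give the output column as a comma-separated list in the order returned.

order_id=100: status='cancelled' → inner[priority < 2] → X
order_id=101: status='pending' → outer ELSE → rest
order_id=102: status='returned' → outer ELSE → rest
order_id=103: status='cancelled' → inner[priority < 3] → B
order_id=104: status='processing' → outer ELSE → rest
order_id=105: status='cancelled' → inner[priority < 3] → B
order_id=106: status='processing' → outer ELSE → rest
order_id=107: status='processing' → outer ELSE → rest
order_id=108: status='shipped' → outer ELSE → rest
order_id=109: status='shipped' → outer ELSE → rest
order_id=110: status='shipped' → outer ELSE → rest
order_id=111: status='cancelled' → inner[ELSE] → A
order_id=112: status='shipped' → outer ELSE → rest
order_id=113: status='shipped' → outer ELSE → rest

X, rest, rest, B, rest, B, rest, rest, rest, rest, rest, A, rest, rest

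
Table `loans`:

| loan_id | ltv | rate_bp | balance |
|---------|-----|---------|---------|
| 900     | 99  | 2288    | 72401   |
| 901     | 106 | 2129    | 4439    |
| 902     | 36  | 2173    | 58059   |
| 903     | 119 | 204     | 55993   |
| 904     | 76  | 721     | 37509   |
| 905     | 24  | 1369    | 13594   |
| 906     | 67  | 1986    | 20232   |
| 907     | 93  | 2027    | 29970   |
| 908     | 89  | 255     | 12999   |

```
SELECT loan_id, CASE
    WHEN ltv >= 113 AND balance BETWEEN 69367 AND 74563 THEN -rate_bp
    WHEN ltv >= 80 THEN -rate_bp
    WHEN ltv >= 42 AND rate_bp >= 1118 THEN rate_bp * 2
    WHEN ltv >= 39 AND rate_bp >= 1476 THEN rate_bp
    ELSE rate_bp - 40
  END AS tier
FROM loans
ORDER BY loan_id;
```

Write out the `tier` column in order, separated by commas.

loan_id=900: ltv >= 80 → -2288
loan_id=901: ltv >= 80 → -2129
loan_id=902: ELSE → 2133
loan_id=903: ltv >= 80 → -204
loan_id=904: ELSE → 681
loan_id=905: ELSE → 1329
loan_id=906: ltv >= 42 AND rate_bp >= 1118 → 3972
loan_id=907: ltv >= 80 → -2027
loan_id=908: ltv >= 80 → -255

-2288, -2129, 2133, -204, 681, 1329, 3972, -2027, -255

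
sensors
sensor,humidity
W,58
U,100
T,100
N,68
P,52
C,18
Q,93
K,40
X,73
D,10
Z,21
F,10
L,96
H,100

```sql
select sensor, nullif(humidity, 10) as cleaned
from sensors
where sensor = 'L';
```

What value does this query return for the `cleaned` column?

sensor = L: humidity=96.
humidity=96 vs 10: differ → 96

96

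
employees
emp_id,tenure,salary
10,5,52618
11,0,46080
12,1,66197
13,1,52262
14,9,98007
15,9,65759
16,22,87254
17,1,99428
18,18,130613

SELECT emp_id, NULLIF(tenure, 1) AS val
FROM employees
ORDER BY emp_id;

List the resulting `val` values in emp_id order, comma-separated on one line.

5, 0, NULL, NULL, 9, 9, 22, NULL, 18

emp_id=10: tenure=5 vs 1: differ → 5
emp_id=11: tenure=0 vs 1: differ → 0
emp_id=12: tenure=1 vs 1: equal → NULL
emp_id=13: tenure=1 vs 1: equal → NULL
emp_id=14: tenure=9 vs 1: differ → 9
emp_id=15: tenure=9 vs 1: differ → 9
emp_id=16: tenure=22 vs 1: differ → 22
emp_id=17: tenure=1 vs 1: equal → NULL
emp_id=18: tenure=18 vs 1: differ → 18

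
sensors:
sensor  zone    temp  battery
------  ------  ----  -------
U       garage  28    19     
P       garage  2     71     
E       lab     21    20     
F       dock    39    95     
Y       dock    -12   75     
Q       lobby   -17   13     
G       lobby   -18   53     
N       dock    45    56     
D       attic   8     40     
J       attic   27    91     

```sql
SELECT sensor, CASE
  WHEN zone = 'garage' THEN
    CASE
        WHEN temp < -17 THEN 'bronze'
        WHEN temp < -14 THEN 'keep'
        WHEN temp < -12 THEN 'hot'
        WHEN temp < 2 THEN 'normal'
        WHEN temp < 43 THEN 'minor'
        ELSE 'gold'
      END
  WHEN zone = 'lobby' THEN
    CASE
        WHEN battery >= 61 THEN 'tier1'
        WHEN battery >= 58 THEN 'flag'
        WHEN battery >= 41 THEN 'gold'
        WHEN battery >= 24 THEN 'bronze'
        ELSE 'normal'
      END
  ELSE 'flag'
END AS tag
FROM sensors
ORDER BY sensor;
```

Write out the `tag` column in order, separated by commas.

flag, flag, flag, gold, flag, flag, minor, normal, minor, flag

sensor=D: zone='attic' → outer ELSE → flag
sensor=E: zone='lab' → outer ELSE → flag
sensor=F: zone='dock' → outer ELSE → flag
sensor=G: zone='lobby' → inner[battery >= 41] → gold
sensor=J: zone='attic' → outer ELSE → flag
sensor=N: zone='dock' → outer ELSE → flag
sensor=P: zone='garage' → inner[temp < 43] → minor
sensor=Q: zone='lobby' → inner[ELSE] → normal
sensor=U: zone='garage' → inner[temp < 43] → minor
sensor=Y: zone='dock' → outer ELSE → flag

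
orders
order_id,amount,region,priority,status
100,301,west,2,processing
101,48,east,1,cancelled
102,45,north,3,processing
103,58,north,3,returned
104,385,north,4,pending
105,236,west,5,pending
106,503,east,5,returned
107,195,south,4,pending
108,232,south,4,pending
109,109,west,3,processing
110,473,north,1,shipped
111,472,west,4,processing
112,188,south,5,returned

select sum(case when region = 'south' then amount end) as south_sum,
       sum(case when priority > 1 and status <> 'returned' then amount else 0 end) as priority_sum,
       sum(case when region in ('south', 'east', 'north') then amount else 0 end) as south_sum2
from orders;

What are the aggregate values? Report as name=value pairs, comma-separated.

[south_sum: region = 'south']
order_id=100: ✗
order_id=101: ✗
order_id=102: ✗
order_id=103: ✗
order_id=104: ✗
order_id=105: ✗
order_id=106: ✗
order_id=107: ✓ → 195
order_id=108: ✓ → 232
order_id=109: ✗
order_id=110: ✗
order_id=111: ✗
order_id=112: ✓ → 188
south_sum = 195 + 232 + 188 = 615
—
[priority_sum: priority > 1 and status <> 'returned']
order_id=100: ✓ → 301
order_id=101: ✗
order_id=102: ✓ → 45
order_id=103: ✗
order_id=104: ✓ → 385
order_id=105: ✓ → 236
order_id=106: ✗
order_id=107: ✓ → 195
order_id=108: ✓ → 232
order_id=109: ✓ → 109
order_id=110: ✗
order_id=111: ✓ → 472
order_id=112: ✗
priority_sum = 301 + 45 + 385 + 236 + 195 + 232 + 109 + 472 = 1975
—
[south_sum2: region in ('south', 'east', 'north')]
order_id=100: ✗
order_id=101: ✓ → 48
order_id=102: ✓ → 45
order_id=103: ✓ → 58
order_id=104: ✓ → 385
order_id=105: ✗
order_id=106: ✓ → 503
order_id=107: ✓ → 195
order_id=108: ✓ → 232
order_id=109: ✗
order_id=110: ✓ → 473
order_id=111: ✗
order_id=112: ✓ → 188
south_sum2 = 48 + 45 + 58 + 385 + 503 + 195 + 232 + 473 + 188 = 2127

south_sum=615, priority_sum=1975, south_sum2=2127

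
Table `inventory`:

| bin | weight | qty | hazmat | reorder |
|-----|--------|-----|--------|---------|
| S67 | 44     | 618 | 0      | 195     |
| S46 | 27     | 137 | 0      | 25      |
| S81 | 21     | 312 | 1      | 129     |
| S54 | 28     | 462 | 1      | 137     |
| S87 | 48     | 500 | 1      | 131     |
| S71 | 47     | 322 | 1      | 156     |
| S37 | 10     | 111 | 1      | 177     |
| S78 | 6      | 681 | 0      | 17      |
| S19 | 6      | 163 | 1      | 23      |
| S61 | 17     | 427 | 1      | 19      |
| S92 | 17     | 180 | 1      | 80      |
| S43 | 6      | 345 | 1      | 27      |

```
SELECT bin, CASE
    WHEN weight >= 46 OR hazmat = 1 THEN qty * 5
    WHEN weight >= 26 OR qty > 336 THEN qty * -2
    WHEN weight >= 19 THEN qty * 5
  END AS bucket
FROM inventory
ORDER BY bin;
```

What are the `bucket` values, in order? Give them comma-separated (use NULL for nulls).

bin=S19: weight >= 46 OR hazmat = 1 → 815
bin=S37: weight >= 46 OR hazmat = 1 → 555
bin=S43: weight >= 46 OR hazmat = 1 → 1725
bin=S46: weight >= 26 OR qty > 336 → -274
bin=S54: weight >= 46 OR hazmat = 1 → 2310
bin=S61: weight >= 46 OR hazmat = 1 → 2135
bin=S67: weight >= 26 OR qty > 336 → -1236
bin=S71: weight >= 46 OR hazmat = 1 → 1610
bin=S78: weight >= 26 OR qty > 336 → -1362
bin=S81: weight >= 46 OR hazmat = 1 → 1560
bin=S87: weight >= 46 OR hazmat = 1 → 2500
bin=S92: weight >= 46 OR hazmat = 1 → 900

815, 555, 1725, -274, 2310, 2135, -1236, 1610, -1362, 1560, 2500, 900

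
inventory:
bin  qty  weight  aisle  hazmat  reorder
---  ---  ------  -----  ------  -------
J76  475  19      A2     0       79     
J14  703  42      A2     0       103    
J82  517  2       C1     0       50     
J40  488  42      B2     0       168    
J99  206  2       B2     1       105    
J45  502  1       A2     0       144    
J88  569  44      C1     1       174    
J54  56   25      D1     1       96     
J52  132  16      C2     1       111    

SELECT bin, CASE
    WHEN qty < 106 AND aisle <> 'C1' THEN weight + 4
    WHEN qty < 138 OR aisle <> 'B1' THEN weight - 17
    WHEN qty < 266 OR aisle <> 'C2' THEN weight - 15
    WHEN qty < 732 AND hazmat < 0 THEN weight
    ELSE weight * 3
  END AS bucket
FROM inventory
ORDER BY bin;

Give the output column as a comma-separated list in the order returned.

bin=J14: qty < 138 OR aisle <> 'B1' → 25
bin=J40: qty < 138 OR aisle <> 'B1' → 25
bin=J45: qty < 138 OR aisle <> 'B1' → -16
bin=J52: qty < 138 OR aisle <> 'B1' → -1
bin=J54: qty < 106 AND aisle <> 'C1' → 29
bin=J76: qty < 138 OR aisle <> 'B1' → 2
bin=J82: qty < 138 OR aisle <> 'B1' → -15
bin=J88: qty < 138 OR aisle <> 'B1' → 27
bin=J99: qty < 138 OR aisle <> 'B1' → -15

25, 25, -16, -1, 29, 2, -15, 27, -15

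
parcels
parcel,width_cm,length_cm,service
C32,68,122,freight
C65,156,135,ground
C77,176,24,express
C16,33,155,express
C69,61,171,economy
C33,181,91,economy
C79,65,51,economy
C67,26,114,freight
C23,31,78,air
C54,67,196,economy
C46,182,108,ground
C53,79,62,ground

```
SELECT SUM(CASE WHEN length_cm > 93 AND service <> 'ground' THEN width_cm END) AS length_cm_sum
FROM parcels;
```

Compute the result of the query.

255

parcel=C32: ✓ → 68
parcel=C65: ✗
parcel=C77: ✗
parcel=C16: ✓ → 33
parcel=C69: ✓ → 61
parcel=C33: ✗
parcel=C79: ✗
parcel=C67: ✓ → 26
parcel=C23: ✗
parcel=C54: ✓ → 67
parcel=C46: ✗
parcel=C53: ✗
length_cm_sum = 68 + 33 + 61 + 26 + 67 = 255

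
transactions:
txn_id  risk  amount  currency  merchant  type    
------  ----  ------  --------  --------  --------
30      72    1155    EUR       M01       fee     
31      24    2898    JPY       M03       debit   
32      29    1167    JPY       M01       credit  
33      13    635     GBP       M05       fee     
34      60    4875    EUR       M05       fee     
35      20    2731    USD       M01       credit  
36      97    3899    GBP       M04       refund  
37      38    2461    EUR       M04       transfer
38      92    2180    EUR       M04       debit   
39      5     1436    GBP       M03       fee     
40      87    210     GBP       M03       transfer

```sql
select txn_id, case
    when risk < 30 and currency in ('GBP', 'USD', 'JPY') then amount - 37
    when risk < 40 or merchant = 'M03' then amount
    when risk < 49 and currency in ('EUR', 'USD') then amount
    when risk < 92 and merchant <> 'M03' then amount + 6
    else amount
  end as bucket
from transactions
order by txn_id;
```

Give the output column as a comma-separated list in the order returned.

txn_id=30: risk < 92 and merchant <> 'M03' → 1161
txn_id=31: risk < 30 and currency in ('GBP', 'USD', 'JPY') → 2861
txn_id=32: risk < 30 and currency in ('GBP', 'USD', 'JPY') → 1130
txn_id=33: risk < 30 and currency in ('GBP', 'USD', 'JPY') → 598
txn_id=34: risk < 92 and merchant <> 'M03' → 4881
txn_id=35: risk < 30 and currency in ('GBP', 'USD', 'JPY') → 2694
txn_id=36: ELSE → 3899
txn_id=37: risk < 40 or merchant = 'M03' → 2461
txn_id=38: ELSE → 2180
txn_id=39: risk < 30 and currency in ('GBP', 'USD', 'JPY') → 1399
txn_id=40: risk < 40 or merchant = 'M03' → 210

1161, 2861, 1130, 598, 4881, 2694, 3899, 2461, 2180, 1399, 210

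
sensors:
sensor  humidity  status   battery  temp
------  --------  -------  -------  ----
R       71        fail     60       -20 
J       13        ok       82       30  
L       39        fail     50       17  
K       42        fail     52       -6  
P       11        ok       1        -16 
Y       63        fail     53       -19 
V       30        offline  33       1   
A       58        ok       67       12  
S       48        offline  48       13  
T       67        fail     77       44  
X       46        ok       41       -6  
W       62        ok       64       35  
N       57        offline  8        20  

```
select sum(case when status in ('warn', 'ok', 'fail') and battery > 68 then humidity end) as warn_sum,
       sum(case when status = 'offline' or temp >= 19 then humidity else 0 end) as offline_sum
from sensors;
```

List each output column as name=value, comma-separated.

[warn_sum: status in ('warn', 'ok', 'fail') and battery > 68]
sensor=R: ✗
sensor=J: ✓ → 13
sensor=L: ✗
sensor=K: ✗
sensor=P: ✗
sensor=Y: ✗
sensor=V: ✗
sensor=A: ✗
sensor=S: ✗
sensor=T: ✓ → 67
sensor=X: ✗
sensor=W: ✗
sensor=N: ✗
warn_sum = 13 + 67 = 80
—
[offline_sum: status = 'offline' or temp >= 19]
sensor=R: ✗
sensor=J: ✓ → 13
sensor=L: ✗
sensor=K: ✗
sensor=P: ✗
sensor=Y: ✗
sensor=V: ✓ → 30
sensor=A: ✗
sensor=S: ✓ → 48
sensor=T: ✓ → 67
sensor=X: ✗
sensor=W: ✓ → 62
sensor=N: ✓ → 57
offline_sum = 13 + 30 + 48 + 67 + 62 + 57 = 277

warn_sum=80, offline_sum=277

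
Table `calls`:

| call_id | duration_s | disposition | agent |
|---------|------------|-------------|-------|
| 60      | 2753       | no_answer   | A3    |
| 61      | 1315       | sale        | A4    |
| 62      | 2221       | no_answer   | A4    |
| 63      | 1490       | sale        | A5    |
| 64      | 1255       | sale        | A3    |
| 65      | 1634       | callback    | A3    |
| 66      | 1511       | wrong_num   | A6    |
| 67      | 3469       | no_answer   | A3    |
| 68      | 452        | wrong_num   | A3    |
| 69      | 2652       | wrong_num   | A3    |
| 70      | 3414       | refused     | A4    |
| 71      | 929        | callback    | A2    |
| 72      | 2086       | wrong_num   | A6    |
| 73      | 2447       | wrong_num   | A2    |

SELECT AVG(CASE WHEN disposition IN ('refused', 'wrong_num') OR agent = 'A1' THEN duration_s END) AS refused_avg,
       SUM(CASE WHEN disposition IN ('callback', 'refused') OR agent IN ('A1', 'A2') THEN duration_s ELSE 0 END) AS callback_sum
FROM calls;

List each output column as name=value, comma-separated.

[refused_avg: disposition IN ('refused', 'wrong_num') OR agent = 'A1']
call_id=60: ✗
call_id=61: ✗
call_id=62: ✗
call_id=63: ✗
call_id=64: ✗
call_id=65: ✗
call_id=66: ✓ → 1511
call_id=67: ✗
call_id=68: ✓ → 452
call_id=69: ✓ → 2652
call_id=70: ✓ → 3414
call_id=71: ✗
call_id=72: ✓ → 2086
call_id=73: ✓ → 2447
refused_avg = (1511 + 452 + 2652 + 3414 + 2086 + 2447) / 6 = 2093.6666666667
—
[callback_sum: disposition IN ('callback', 'refused') OR agent IN ('A1', 'A2')]
call_id=60: ✗
call_id=61: ✗
call_id=62: ✗
call_id=63: ✗
call_id=64: ✗
call_id=65: ✓ → 1634
call_id=66: ✗
call_id=67: ✗
call_id=68: ✗
call_id=69: ✗
call_id=70: ✓ → 3414
call_id=71: ✓ → 929
call_id=72: ✗
call_id=73: ✓ → 2447
callback_sum = 1634 + 3414 + 929 + 2447 = 8424

refused_avg=2093.6666666667, callback_sum=8424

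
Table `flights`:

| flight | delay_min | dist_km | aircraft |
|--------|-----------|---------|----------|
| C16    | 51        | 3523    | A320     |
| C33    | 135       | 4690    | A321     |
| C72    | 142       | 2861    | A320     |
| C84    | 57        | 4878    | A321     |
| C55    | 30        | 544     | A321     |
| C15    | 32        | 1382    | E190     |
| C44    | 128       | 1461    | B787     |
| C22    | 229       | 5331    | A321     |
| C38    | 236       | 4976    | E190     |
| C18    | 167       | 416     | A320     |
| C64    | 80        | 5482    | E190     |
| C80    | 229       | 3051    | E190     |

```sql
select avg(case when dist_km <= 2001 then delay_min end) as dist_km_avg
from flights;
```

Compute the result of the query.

flight=C16: ✗
flight=C33: ✗
flight=C72: ✗
flight=C84: ✗
flight=C55: ✓ → 30
flight=C15: ✓ → 32
flight=C44: ✓ → 128
flight=C22: ✗
flight=C38: ✗
flight=C18: ✓ → 167
flight=C64: ✗
flight=C80: ✗
dist_km_avg = (30 + 32 + 128 + 167) / 4 = 89.25

89.25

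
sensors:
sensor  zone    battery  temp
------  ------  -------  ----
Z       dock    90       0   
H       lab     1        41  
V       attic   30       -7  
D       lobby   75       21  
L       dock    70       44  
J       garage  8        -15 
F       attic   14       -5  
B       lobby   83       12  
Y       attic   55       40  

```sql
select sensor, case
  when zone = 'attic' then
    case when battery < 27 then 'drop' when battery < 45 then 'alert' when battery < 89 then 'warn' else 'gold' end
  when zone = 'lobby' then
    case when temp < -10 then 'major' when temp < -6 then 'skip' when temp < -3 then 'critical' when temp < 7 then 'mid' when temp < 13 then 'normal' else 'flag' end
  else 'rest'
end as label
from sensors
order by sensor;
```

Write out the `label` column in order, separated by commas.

normal, flag, drop, rest, rest, rest, alert, warn, rest

sensor=B: zone='lobby' → inner[temp < 13] → normal
sensor=D: zone='lobby' → inner[ELSE] → flag
sensor=F: zone='attic' → inner[battery < 27] → drop
sensor=H: zone='lab' → outer ELSE → rest
sensor=J: zone='garage' → outer ELSE → rest
sensor=L: zone='dock' → outer ELSE → rest
sensor=V: zone='attic' → inner[battery < 45] → alert
sensor=Y: zone='attic' → inner[battery < 89] → warn
sensor=Z: zone='dock' → outer ELSE → rest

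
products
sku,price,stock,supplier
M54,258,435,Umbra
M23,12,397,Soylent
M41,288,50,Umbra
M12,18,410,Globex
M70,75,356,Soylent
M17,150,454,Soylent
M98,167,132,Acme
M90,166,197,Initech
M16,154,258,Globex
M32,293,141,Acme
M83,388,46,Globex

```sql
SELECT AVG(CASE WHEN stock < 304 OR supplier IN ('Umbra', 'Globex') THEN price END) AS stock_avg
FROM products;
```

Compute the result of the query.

216.5

sku=M54: ✓ → 258
sku=M23: ✗
sku=M41: ✓ → 288
sku=M12: ✓ → 18
sku=M70: ✗
sku=M17: ✗
sku=M98: ✓ → 167
sku=M90: ✓ → 166
sku=M16: ✓ → 154
sku=M32: ✓ → 293
sku=M83: ✓ → 388
stock_avg = (258 + 288 + 18 + 167 + 166 + 154 + 293 + 388) / 8 = 216.5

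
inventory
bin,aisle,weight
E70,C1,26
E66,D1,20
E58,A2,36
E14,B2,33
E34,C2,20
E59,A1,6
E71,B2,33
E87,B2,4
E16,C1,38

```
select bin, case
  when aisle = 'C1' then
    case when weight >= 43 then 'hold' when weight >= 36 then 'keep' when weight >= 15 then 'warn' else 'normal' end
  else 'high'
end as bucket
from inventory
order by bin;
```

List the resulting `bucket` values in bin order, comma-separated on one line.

bin=E14: aisle='B2' → outer ELSE → high
bin=E16: aisle='C1' → inner[weight >= 36] → keep
bin=E34: aisle='C2' → outer ELSE → high
bin=E58: aisle='A2' → outer ELSE → high
bin=E59: aisle='A1' → outer ELSE → high
bin=E66: aisle='D1' → outer ELSE → high
bin=E70: aisle='C1' → inner[weight >= 15] → warn
bin=E71: aisle='B2' → outer ELSE → high
bin=E87: aisle='B2' → outer ELSE → high

high, keep, high, high, high, high, warn, high, high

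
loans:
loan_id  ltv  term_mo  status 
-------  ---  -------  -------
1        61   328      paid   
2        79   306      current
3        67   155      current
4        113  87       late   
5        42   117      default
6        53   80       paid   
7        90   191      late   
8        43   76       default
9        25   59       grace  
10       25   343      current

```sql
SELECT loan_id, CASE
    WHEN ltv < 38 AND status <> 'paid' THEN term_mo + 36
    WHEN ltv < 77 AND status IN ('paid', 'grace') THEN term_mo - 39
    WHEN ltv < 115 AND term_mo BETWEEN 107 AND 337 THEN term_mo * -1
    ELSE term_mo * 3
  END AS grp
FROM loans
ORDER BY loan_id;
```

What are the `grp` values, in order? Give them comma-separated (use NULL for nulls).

loan_id=1: ltv < 77 AND status IN ('paid', 'grace') → 289
loan_id=2: ltv < 115 AND term_mo BETWEEN 107 AND 337 → -306
loan_id=3: ltv < 115 AND term_mo BETWEEN 107 AND 337 → -155
loan_id=4: ELSE → 261
loan_id=5: ltv < 115 AND term_mo BETWEEN 107 AND 337 → -117
loan_id=6: ltv < 77 AND status IN ('paid', 'grace') → 41
loan_id=7: ltv < 115 AND term_mo BETWEEN 107 AND 337 → -191
loan_id=8: ELSE → 228
loan_id=9: ltv < 38 AND status <> 'paid' → 95
loan_id=10: ltv < 38 AND status <> 'paid' → 379

289, -306, -155, 261, -117, 41, -191, 228, 95, 379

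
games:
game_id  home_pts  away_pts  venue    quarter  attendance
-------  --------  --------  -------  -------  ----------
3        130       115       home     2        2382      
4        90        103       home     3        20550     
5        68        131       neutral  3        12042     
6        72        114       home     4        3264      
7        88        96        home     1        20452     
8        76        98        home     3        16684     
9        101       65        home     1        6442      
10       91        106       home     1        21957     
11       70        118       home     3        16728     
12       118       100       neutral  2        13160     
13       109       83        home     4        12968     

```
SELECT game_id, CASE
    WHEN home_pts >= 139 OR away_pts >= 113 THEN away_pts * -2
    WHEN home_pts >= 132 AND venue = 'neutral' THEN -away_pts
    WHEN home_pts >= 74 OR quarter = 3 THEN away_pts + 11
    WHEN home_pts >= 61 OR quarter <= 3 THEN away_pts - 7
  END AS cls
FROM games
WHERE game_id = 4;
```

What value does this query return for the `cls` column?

114

game_id = 4: home_pts=90, away_pts=103, venue=home, quarter=3, attendance=20550.
home_pts >= 139 OR away_pts >= 113 → false
home_pts >= 132 AND venue = 'neutral' → false
home_pts >= 74 OR quarter = 3 → true → 114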